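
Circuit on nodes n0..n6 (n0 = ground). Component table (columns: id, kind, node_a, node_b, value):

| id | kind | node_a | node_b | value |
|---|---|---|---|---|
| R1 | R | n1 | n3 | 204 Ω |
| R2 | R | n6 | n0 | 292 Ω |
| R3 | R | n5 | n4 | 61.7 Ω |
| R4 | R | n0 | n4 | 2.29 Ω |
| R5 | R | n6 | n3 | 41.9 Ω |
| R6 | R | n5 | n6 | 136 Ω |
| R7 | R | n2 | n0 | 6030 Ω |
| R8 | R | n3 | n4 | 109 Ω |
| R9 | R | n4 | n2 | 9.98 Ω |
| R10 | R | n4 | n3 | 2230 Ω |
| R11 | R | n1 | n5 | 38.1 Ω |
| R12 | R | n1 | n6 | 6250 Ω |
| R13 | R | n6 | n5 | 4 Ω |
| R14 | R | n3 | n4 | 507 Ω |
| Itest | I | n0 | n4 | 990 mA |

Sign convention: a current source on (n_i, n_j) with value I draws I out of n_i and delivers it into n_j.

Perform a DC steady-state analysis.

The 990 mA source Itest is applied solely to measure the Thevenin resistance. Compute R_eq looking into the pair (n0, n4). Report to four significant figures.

R_eq = 2.274 Ω

MNA unknowns: 6 node voltages V₁..V_6
R1: Y=0.004902 on G[1,3]
R2: Y=0.003425 on G[6,0]
R3: Y=0.01621 on G[5,4]
R4: Y=0.4367 on G[0,4]
R5: Y=0.02387 on G[6,3]
R6: Y=0.007353 on G[5,6]
R7: Y=0.0001658 on G[2,0]
R8: Y=0.009174 on G[3,4]
R9: Y=0.1002 on G[4,2]
R10: Y=0.0004484 on G[4,3]
R11: Y=0.02625 on G[1,5]
R12: Y=0.0001600 on G[1,6]
R13: Y=0.2500 on G[6,5]
R14: Y=0.001972 on G[3,4]
Itest: z[0]−=0.99, z[4]+=0.99
solve → V1=1.991, V2=2.247, V3=2.049, V4=2.251, V5=1.981, V6=1.963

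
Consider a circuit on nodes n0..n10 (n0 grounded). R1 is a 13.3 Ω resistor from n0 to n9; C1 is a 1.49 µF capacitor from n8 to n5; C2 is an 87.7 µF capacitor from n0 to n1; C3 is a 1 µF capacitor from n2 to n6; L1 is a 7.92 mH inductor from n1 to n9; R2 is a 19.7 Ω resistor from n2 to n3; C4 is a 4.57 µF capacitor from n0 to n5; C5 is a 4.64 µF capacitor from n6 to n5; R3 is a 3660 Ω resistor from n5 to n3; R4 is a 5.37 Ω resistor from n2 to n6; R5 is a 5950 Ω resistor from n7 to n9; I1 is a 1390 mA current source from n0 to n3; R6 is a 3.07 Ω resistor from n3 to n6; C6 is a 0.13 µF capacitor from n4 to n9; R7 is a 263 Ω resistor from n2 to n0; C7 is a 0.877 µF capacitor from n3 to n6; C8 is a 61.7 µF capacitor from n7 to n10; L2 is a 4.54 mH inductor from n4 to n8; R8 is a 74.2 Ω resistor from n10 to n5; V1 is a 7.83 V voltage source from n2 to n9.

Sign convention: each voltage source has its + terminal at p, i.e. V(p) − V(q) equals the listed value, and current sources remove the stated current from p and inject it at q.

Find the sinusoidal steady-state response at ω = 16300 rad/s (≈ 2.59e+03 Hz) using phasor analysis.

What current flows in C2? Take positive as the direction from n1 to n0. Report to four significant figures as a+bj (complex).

MNA unknowns: 10 node voltages V₁..V_10 plus 1 source current (V1)
R1: Y=0.07519+0.000j on G[0,9]
C1: Y=0.000+0.02429j on G[8,5]
C2: Y=0.000+1.430j on G[0,1]
C3: Y=0.000+0.01630j on G[2,6]
L1: Y=0.000-0.007746j on G[1,9]
R2: Y=0.05076+0.000j on G[2,3]
C4: Y=0.000+0.07449j on G[0,5]
C5: Y=0.000+0.07563j on G[6,5]
R3: Y=0.0002732+0.000j on G[5,3]
R4: Y=0.1862+0.000j on G[2,6]
R5: Y=0.0001681+0.000j on G[7,9]
I1: z[0]−=1.39, z[3]+=1.39
R6: Y=0.3257+0.000j on G[3,6]
C6: Y=0.000+0.002119j on G[4,9]
R7: Y=0.003802+0.000j on G[2,0]
C7: Y=0.000+0.01430j on G[3,6]
C8: Y=0.000+1.006j on G[7,10]
L2: Y=0.000-0.01351j on G[4,8]
R8: Y=0.01348+0.000j on G[10,5]
V1: row V2−V9=7.83, i_V1 at 2,9
solve → V1=-0.06415+0.05162j, V2=19.61-9.474j, V3=25.72-12.90j, V4=11.24-6.562j, V5=11.28-6.764j, V6=22.40-13.29j, V7=11.28-6.798j, V8=11.32-7.018j, V9=11.78-9.474j, V10=11.28-6.798j
aux → i_V1=0.8178-0.8033j

-0.07378-0.09171j A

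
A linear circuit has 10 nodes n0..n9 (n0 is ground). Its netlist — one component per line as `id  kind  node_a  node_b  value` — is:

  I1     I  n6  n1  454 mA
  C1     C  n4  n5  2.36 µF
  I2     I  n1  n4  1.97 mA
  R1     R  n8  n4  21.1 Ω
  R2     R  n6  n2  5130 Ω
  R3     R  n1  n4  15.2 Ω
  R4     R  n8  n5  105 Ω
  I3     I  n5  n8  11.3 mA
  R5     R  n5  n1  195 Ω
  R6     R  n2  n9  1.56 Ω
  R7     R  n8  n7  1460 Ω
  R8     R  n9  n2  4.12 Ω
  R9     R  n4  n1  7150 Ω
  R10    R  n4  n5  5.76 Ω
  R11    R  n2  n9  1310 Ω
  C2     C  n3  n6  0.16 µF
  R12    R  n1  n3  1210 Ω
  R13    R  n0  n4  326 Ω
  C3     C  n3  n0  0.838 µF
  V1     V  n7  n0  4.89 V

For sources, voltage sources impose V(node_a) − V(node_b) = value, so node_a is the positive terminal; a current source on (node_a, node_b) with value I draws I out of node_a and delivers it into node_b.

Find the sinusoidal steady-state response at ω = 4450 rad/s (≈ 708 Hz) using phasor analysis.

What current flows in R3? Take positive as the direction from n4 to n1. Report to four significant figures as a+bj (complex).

MNA unknowns: 9 node voltages V₁..V_9 plus 1 source current (V1)
I1: z[6]−=0.454, z[1]+=0.454
C1: Y=0.000+0.01050j on G[4,5]
I2: z[1]−=0.00197, z[4]+=0.00197
R1: Y=0.04739+0.000j on G[8,4]
R2: Y=0.0001949+0.000j on G[6,2]
R3: Y=0.06579+0.000j on G[1,4]
R4: Y=0.009524+0.000j on G[8,5]
I3: z[5]−=0.0113, z[8]+=0.0113
R5: Y=0.005128+0.000j on G[5,1]
R6: Y=0.6410+0.000j on G[2,9]
R7: Y=0.0006849+0.000j on G[8,7]
R8: Y=0.2427+0.000j on G[9,2]
R9: Y=0.0001399+0.000j on G[4,1]
R10: Y=0.1736+0.000j on G[4,5]
R11: Y=0.0007634+0.000j on G[2,9]
C2: Y=0.000+0.0007120j on G[3,6]
R12: Y=0.0008264+0.000j on G[1,3]
R13: Y=0.003067+0.000j on G[0,4]
C3: Y=0.000+0.003729j on G[3,0]
V1: row V7−V0=4.89, i_V1 at 7,0
solve → V1=101.0+18.02j, V2=-17.18+733.2j, V3=-17.18+95.55j, V4=96.01+17.11j, V5=96.04+17.13j, V6=-17.18+733.2j, V7=4.890+0.000j, V8=95.13+16.91j, V9=-17.18+733.2j
aux → i_V1=0.06181+0.01158j

-0.3282-0.05939j A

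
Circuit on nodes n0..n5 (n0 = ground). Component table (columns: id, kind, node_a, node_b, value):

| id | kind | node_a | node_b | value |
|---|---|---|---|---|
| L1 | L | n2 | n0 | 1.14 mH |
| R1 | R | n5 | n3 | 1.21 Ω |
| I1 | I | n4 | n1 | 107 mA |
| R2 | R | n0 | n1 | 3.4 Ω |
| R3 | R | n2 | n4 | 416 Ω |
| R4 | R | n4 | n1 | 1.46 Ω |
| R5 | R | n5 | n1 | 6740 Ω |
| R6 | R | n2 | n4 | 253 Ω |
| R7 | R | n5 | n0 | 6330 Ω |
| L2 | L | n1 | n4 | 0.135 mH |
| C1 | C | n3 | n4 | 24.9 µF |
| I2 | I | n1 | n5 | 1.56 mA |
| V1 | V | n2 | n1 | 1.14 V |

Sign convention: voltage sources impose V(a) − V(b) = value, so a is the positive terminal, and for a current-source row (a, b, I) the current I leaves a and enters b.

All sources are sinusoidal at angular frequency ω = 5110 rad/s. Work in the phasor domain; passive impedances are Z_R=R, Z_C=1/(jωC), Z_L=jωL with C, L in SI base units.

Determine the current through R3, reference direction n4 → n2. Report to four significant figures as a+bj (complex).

-0.002804-0.0001326j A

MNA unknowns: 5 node voltages V₁..V_5 plus 1 source current (V1)
L1: Y=0.000-0.1717j on G[2,0]
R1: Y=0.8264+0.000j on G[5,3]
I1: z[4]−=0.107, z[1]+=0.107
R2: Y=0.2941+0.000j on G[0,1]
R3: Y=0.002404+0.000j on G[2,4]
R4: Y=0.6849+0.000j on G[4,1]
R5: Y=0.0001484+0.000j on G[5,1]
R6: Y=0.003953+0.000j on G[2,4]
R7: Y=0.0001580+0.000j on G[5,0]
L2: Y=0.000-1.450j on G[1,4]
C1: Y=0.000+0.1272j on G[3,4]
I2: z[1]−=0.00156, z[5]+=0.00156
V1: row V2−V1=1.14, i_V1 at 2,1
solve → V1=-0.2894+0.4962j, V2=0.8506+0.4962j, V3=-0.3162+0.4283j, V4=-0.3157+0.4410j, V5=-0.3142+0.4283j
aux → i_V1=-0.09259+0.1457j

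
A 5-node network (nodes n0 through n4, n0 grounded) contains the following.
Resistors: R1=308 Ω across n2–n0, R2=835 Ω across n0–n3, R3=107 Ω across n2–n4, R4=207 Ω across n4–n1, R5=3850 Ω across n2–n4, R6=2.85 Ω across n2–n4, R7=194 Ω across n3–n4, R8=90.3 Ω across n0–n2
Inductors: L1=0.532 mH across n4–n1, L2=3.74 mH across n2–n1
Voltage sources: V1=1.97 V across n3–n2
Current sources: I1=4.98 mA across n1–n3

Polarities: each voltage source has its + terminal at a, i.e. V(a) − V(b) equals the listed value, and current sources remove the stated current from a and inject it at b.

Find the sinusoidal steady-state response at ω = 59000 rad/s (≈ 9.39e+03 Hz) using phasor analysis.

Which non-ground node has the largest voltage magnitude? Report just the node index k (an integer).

3

Element admittances at ω=59000 rad/s:
  Y(R1) = 0.003247+0.000j S between n2,n0
  Y(L1) = 0.000-0.03186j S between n4,n1
  Y(R2) = 0.001198+0.000j S between n0,n3
  Y(R3) = 0.009346+0.000j S between n2,n4
  Y(L2) = 0.000-0.004532j S between n2,n1
  Y(R4) = 0.004831+0.000j S between n4,n1
  Y(R5) = 0.0002597+0.000j S between n2,n4
  Y(R6) = 0.3509+0.000j S between n2,n4
  Y(R7) = 0.005155+0.000j S between n3,n4
  Y(R8) = 0.01107+0.000j S between n0,n2
  V1: constraint V(n3)−V(n2) = 1.97
  I1: injects 0.00498 A into n3 (from n1)
Assemble and solve the 5×5 MNA system:
  V(n1)=-0.1560-0.1343j  V(n2)=-0.1520+0.000j  V(n3)=1.818+0.000j  V(n4)=-0.1362-4.921e-05j
  i(V1)=-0.007270-2.536e-07j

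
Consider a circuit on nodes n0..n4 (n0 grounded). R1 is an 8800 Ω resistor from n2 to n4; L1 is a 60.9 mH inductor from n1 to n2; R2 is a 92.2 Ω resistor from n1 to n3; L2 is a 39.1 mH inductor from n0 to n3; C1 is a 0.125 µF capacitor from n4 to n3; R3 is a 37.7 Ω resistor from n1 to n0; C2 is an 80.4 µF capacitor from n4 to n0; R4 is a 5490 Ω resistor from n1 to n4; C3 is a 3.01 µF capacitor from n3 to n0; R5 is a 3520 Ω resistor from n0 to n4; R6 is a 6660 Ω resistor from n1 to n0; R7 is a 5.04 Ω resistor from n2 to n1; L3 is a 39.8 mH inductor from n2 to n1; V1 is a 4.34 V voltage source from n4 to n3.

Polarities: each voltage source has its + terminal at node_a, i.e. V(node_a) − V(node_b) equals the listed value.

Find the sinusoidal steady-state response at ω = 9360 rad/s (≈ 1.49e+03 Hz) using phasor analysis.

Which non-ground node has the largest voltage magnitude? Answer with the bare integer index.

3

MNA unknowns: 4 node voltages V₁..V_4 plus 1 source current (V1)
R1: Y=0.0001136+0.000j on G[2,4]
L1: Y=0.000-0.001754j on G[1,2]
R2: Y=0.01085+0.000j on G[1,3]
L2: Y=0.000-0.002732j on G[0,3]
C1: Y=0.000+0.001170j on G[4,3]
R3: Y=0.02653+0.000j on G[1,0]
C2: Y=0.000+0.7525j on G[4,0]
R4: Y=0.0001821+0.000j on G[1,4]
C3: Y=0.000+0.02817j on G[3,0]
R5: Y=0.0002841+0.000j on G[0,4]
R6: Y=0.0001502+0.000j on G[1,0]
R7: Y=0.1984+0.000j on G[2,1]
L3: Y=0.000-0.002684j on G[2,1]
V1: row V4−V3=4.34, i_V1 at 4,3
solve → V1=-1.203-0.01214j, V2=-1.202-0.01213j, V3=-4.198-0.04119j, V4=0.1424-0.04119j
aux → i_V1=-0.03143-0.1122j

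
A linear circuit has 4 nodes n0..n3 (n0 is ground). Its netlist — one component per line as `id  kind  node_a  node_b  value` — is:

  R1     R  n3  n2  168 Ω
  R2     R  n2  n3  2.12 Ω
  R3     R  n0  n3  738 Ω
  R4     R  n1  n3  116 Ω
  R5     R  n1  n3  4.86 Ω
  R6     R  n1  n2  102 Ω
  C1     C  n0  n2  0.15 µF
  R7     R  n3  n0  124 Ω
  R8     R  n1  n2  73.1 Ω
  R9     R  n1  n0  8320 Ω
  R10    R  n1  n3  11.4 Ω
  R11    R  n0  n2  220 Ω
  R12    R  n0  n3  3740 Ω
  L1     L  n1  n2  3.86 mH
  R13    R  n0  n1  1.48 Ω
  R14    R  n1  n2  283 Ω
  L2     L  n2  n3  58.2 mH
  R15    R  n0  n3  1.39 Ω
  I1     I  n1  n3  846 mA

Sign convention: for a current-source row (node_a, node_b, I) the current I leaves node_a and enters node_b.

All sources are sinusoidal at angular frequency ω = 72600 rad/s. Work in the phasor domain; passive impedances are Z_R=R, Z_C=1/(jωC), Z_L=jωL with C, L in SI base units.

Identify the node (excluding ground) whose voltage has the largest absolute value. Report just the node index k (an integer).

MNA unknowns: 3 node voltages V₁..V_3
R1: Y=0.005952+0.000j on G[3,2]
R2: Y=0.4717+0.000j on G[2,3]
R3: Y=0.001355+0.000j on G[0,3]
R4: Y=0.008621+0.000j on G[1,3]
R5: Y=0.2058+0.000j on G[1,3]
R6: Y=0.009804+0.000j on G[1,2]
C1: Y=0.000+0.01089j on G[0,2]
R7: Y=0.008065+0.000j on G[3,0]
R8: Y=0.01368+0.000j on G[1,2]
R9: Y=0.0001202+0.000j on G[1,0]
R10: Y=0.08772+0.000j on G[1,3]
R11: Y=0.004545+0.000j on G[0,2]
R12: Y=0.0002674+0.000j on G[0,3]
L1: Y=0.000-0.003568j on G[1,2]
R13: Y=0.6757+0.000j on G[0,1]
R14: Y=0.003534+0.000j on G[1,2]
L2: Y=0.000-0.0002367j on G[2,3]
R15: Y=0.7194+0.000j on G[0,3]
I1: z[1]−=0.846, z[3]+=0.846
solve → V1=-0.6481-0.005227j, V2=0.5258-0.006116j, V3=0.5974-0.002971j

1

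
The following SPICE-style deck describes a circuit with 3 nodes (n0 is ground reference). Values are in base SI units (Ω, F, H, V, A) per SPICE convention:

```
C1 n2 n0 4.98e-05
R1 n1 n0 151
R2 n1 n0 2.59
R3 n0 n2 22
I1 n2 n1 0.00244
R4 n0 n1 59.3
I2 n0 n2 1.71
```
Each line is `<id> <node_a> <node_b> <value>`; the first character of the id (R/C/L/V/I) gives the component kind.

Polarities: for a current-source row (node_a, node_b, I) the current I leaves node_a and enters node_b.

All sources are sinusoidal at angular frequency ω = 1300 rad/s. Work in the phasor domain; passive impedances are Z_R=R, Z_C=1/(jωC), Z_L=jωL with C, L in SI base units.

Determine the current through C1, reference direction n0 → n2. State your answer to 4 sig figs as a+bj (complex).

Element admittances at ω=1300 rad/s:
  Y(C1) = 0.000+0.06474j S between n2,n0
  Y(R1) = 0.006623+0.000j S between n1,n0
  Y(R2) = 0.3861+0.000j S between n1,n0
  Y(R3) = 0.04545+0.000j S between n0,n2
  I1: injects 0.00244 A into n1 (from n2)
  Y(R4) = 0.01686+0.000j S between n0,n1
  I2: injects 1.71 A into n2 (from n0)
Assemble and solve the 2×2 MNA system:
  V(n1)=0.005957+0.000j  V(n2)=12.40-17.67j

-1.144-0.8030j A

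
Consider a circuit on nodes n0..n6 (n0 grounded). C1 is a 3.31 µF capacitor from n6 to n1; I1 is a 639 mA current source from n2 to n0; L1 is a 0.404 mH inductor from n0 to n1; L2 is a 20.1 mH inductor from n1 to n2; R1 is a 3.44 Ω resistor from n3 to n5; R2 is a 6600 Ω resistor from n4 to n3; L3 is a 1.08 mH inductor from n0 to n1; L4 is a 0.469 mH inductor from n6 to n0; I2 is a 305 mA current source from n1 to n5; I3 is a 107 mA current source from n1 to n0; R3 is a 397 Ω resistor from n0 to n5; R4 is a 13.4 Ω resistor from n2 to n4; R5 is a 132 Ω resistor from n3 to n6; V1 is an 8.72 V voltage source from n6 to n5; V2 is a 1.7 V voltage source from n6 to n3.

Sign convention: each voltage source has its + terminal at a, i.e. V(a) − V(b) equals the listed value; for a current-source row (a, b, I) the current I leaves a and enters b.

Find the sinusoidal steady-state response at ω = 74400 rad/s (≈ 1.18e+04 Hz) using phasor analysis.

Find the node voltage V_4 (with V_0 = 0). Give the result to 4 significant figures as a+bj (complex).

MNA unknowns: 6 node voltages V₁..V_6 plus 2 source currents (V1, V2)
C1: Y=0.000+0.2463j on G[6,1]
I1: z[2]−=0.639, z[0]+=0.639
L1: Y=0.000-0.03327j on G[0,1]
L2: Y=0.000-0.0006687j on G[1,2]
R1: Y=0.2907+0.000j on G[3,5]
R2: Y=0.0001515+0.000j on G[4,3]
L3: Y=0.000-0.01245j on G[0,1]
L4: Y=0.000-0.02866j on G[6,0]
I2: z[1]−=0.305, z[5]+=0.305
I3: z[1]−=0.107, z[0]+=0.107
R3: Y=0.002519+0.000j on G[0,5]
R4: Y=0.07463+0.000j on G[2,4]
R5: Y=0.007576+0.000j on G[3,6]
V1: row V6−V5=8.72, i_V1 at 6,5
V2: row V6−V3=1.7, i_V2 at 6,3
solve → V1=-0.1796-8.740j, V2=-205.3-918.4j, V3=-2.403-11.26j, V4=-204.9-916.6j, V5=-9.423-11.26j, V6=-0.7033-11.26j
aux → i_V1=-2.369-0.02836j, i_V2=2.059+0.1372j

-204.9-916.6j V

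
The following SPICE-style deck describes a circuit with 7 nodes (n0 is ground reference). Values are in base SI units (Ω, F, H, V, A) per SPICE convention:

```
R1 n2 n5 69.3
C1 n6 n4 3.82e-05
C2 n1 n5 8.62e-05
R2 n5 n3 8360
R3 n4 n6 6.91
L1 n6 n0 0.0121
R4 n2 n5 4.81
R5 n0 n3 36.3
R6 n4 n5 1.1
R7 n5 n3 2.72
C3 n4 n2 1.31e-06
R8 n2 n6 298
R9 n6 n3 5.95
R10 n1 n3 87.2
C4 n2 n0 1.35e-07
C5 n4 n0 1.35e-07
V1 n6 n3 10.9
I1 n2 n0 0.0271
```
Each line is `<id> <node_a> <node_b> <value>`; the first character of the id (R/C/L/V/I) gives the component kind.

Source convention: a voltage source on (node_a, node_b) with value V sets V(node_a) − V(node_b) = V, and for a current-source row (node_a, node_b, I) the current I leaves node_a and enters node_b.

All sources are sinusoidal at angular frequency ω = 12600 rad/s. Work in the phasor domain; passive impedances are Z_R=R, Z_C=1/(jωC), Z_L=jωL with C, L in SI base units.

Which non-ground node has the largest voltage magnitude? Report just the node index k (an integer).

Apply KCL at each of the 6 non-ground nodes and solve the resulting linear system.
Node n1: branches {C2, R10} → V_1 = 4.712+4.185j
Node n2: branches {R1, R4, C3, R8, C4, I1} → V_2 = 4.665+4.231j
Node n3: branches {R2, R5, R7, R9, R10, V1} → V_3 = -0.8059+1.679j
Node n4: branches {C1, R3, R6, C3, C5} → V_4 = 7.069+5.123j
Node n5: branches {R1, C2, R2, R4, R6, R7} → V_5 = 4.739+4.126j
Node n6: branches {C1, R3, L1, R8, R9, V1} → V_6 = 10.09+1.679j
Source currents: i(V1)=-3.957-0.8827j

6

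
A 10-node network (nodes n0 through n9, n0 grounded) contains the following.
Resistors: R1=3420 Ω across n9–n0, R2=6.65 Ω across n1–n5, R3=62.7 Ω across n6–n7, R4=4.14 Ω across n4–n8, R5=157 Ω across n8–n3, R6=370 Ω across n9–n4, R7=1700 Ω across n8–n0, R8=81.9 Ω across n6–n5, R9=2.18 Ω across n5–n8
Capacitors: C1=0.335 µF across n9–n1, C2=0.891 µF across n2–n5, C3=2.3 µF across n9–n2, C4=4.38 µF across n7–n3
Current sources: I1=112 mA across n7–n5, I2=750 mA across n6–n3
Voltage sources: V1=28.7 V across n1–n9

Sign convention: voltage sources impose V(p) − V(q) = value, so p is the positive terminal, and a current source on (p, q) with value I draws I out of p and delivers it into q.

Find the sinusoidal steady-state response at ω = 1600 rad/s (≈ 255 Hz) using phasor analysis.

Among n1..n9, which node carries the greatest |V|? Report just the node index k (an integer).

MNA unknowns: 9 node voltages V₁..V_9 plus 1 source current (V1)
R1: Y=0.0002924+0.000j on G[9,0]
C1: Y=0.000+0.0005360j on G[9,1]
R2: Y=0.1504+0.000j on G[1,5]
R3: Y=0.01595+0.000j on G[6,7]
R4: Y=0.2415+0.000j on G[4,8]
C2: Y=0.000+0.001426j on G[2,5]
I1: z[7]−=0.112, z[5]+=0.112
C3: Y=0.000+0.003680j on G[9,2]
I2: z[6]−=0.75, z[3]+=0.75
R5: Y=0.006369+0.000j on G[8,3]
R6: Y=0.002703+0.000j on G[9,4]
C4: Y=0.000+0.007008j on G[7,3]
R7: Y=0.0005882+0.000j on G[8,0]
R8: Y=0.01221+0.000j on G[6,5]
R9: Y=0.4587+0.000j on G[5,8]
V1: row V1−V9=28.7, i_V1 at 1,9
solve → V1=9.692+0.4795j, V2=-11.15+0.4296j, V3=43.86-39.39j, V4=9.133-0.2304j, V5=9.148+0.3008j, V6=-17.98+20.72j, V7=8.282+36.36j, V8=9.448-0.2383j, V9=-19.01+0.4795j
aux → i_V1=-0.08180-0.04226j

3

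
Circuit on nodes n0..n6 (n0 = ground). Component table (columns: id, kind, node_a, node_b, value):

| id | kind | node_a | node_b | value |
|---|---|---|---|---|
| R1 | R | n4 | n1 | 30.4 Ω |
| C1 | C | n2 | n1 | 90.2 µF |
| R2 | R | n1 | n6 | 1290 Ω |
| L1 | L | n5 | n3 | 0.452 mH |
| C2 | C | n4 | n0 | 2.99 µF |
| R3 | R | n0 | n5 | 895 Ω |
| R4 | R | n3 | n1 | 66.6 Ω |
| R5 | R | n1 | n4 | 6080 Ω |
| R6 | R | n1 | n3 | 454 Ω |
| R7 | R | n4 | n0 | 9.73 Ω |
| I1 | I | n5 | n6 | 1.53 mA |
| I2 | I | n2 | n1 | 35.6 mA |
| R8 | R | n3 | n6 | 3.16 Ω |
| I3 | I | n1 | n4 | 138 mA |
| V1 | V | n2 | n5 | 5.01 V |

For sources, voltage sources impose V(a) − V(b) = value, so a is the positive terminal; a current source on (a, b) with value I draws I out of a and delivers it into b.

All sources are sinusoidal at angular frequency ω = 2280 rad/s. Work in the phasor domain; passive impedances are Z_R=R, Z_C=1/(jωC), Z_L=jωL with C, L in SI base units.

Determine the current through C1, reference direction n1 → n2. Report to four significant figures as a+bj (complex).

-0.06403-0.004248j A

Element admittances at ω=2280 rad/s:
  Y(R1) = 0.03289+0.000j S between n4,n1
  Y(C1) = 0.000+0.2057j S between n2,n1
  Y(R2) = 0.0007752+0.000j S between n1,n6
  Y(L1) = 0.000-0.9703j S between n5,n3
  Y(C2) = 0.000+0.006817j S between n4,n0
  Y(R3) = 0.001117+0.000j S between n0,n5
  Y(R4) = 0.01502+0.000j S between n3,n1
  Y(R5) = 0.0001645+0.000j S between n1,n4
  Y(R6) = 0.002203+0.000j S between n1,n3
  Y(R7) = 0.1028+0.000j S between n4,n0
  I1: injects 0.00153 A into n6 (from n5)
  I2: injects 0.0356 A into n1 (from n2)
  Y(R8) = 0.3165+0.000j S between n3,n6
  I3: injects 0.138 A into n4 (from n1)
  V1: constraint V(n2)−V(n5) = 5.01
Assemble and solve the 7×7 MNA system:
  V(n1)=-3.783+0.007271j  V(n2)=-3.762-0.3041j  V(n3)=-8.776-0.2099j  V(n4)=0.09517-0.003007j  V(n5)=-8.772-0.3041j  V(n6)=-8.759-0.2094j
  i(V1)=-0.09963-0.004248j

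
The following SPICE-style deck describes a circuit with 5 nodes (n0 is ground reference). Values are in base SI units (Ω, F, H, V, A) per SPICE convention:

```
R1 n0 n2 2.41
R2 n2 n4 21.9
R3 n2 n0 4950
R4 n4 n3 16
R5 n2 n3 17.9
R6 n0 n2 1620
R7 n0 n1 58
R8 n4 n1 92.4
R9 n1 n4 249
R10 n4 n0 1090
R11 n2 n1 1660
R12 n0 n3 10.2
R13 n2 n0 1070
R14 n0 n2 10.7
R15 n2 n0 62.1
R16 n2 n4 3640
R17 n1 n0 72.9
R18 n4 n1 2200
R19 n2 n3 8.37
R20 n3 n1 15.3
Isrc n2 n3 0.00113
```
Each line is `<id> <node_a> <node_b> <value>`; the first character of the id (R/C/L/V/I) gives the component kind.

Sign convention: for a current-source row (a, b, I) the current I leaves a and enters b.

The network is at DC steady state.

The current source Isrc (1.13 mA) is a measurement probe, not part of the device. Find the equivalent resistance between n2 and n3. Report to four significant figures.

Apply KCL at each of the 4 non-ground nodes and solve the resulting linear system.
Node n1: branches {R7, R8, R9, R11, R17, R18, R20} → V_1 = 0.001998
Node n2: branches {R1, R2, R3, R5, R6, R11, R13, R14, R15, R16, R19, Isrc} → V_2 = -0.0006935
Node n3: branches {R4, R5, R12, R19, R20, Isrc} → V_3 = 0.003077
Node n4: branches {R2, R4, R8, R9, R10, R16, R18} → V_4 = 0.001533

R_eq = 3.337 Ω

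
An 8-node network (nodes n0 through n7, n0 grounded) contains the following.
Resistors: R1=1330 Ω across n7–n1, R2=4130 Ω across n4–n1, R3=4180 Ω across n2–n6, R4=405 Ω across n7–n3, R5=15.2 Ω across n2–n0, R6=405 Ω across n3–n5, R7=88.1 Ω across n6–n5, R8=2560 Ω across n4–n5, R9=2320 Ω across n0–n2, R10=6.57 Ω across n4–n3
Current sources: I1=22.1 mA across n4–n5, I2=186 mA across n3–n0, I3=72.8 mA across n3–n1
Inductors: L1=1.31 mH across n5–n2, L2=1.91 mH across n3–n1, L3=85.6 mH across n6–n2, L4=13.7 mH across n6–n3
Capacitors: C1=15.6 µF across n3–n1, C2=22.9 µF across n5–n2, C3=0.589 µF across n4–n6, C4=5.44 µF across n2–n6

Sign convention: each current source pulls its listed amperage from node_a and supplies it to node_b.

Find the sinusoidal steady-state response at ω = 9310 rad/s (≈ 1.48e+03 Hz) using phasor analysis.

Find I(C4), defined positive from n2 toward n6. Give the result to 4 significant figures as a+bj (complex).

MNA unknowns: 7 node voltages V₁..V_7
R1: Y=0.0007519+0.000j on G[7,1]
I1: z[4]−=0.0221, z[5]+=0.0221
R2: Y=0.0002421+0.000j on G[4,1]
R3: Y=0.0002392+0.000j on G[2,6]
R4: Y=0.002469+0.000j on G[7,3]
L1: Y=0.000-0.08199j on G[5,2]
R5: Y=0.06579+0.000j on G[2,0]
L2: Y=0.000-0.05624j on G[3,1]
R6: Y=0.002469+0.000j on G[3,5]
R7: Y=0.01135+0.000j on G[6,5]
C1: Y=0.000+0.1452j on G[3,1]
C2: Y=0.000+0.2132j on G[5,2]
C3: Y=0.000+0.005484j on G[4,6]
R8: Y=0.0003906+0.000j on G[4,5]
R9: Y=0.0004310+0.000j on G[0,2]
C4: Y=0.000+0.05065j on G[2,6]
R10: Y=0.1522+0.000j on G[4,3]
L3: Y=0.000-0.001255j on G[6,2]
I2: z[3]−=0.186, z[0]+=0.186
L4: Y=0.000-0.007840j on G[6,3]
I3: z[3]−=0.0728, z[1]+=0.0728
solve → V1=-44.05-33.35j, V2=-2.809+0.000j, V3=-44.06-32.54j, V4=-45.29-30.87j, V5=-3.371+0.5452j, V6=-1.327+2.325j, V7=-44.06-32.73j

0.1177-0.07506j A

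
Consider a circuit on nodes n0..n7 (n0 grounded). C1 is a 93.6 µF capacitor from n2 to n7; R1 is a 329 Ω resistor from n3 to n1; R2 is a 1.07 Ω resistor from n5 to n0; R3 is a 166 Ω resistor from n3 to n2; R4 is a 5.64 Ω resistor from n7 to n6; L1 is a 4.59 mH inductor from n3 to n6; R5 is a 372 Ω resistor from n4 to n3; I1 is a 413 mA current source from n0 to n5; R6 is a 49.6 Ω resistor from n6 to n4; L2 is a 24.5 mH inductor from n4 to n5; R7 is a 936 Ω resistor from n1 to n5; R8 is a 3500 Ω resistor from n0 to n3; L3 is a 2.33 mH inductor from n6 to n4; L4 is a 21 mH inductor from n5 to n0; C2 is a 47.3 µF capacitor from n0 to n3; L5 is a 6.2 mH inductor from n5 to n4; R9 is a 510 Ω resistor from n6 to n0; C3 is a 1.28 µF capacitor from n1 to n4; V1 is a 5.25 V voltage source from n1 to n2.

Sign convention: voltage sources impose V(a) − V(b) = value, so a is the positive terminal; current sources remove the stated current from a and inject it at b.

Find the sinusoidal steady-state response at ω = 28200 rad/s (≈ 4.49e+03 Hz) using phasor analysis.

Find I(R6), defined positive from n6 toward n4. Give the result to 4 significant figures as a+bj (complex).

MNA unknowns: 7 node voltages V₁..V_7 plus 1 source current (V1)
C1: Y=0.000+2.640j on G[2,7]
R1: Y=0.003040+0.000j on G[3,1]
R2: Y=0.9346+0.000j on G[5,0]
R3: Y=0.006024+0.000j on G[3,2]
R4: Y=0.1773+0.000j on G[7,6]
L1: Y=0.000-0.007726j on G[3,6]
R5: Y=0.002688+0.000j on G[4,3]
I1: z[0]−=0.413, z[5]+=0.413
R6: Y=0.02016+0.000j on G[6,4]
L2: Y=0.000-0.001447j on G[4,5]
R7: Y=0.001068+0.000j on G[1,5]
R8: Y=0.0002857+0.000j on G[0,3]
L3: Y=0.000-0.01522j on G[6,4]
L4: Y=0.000-0.001689j on G[5,0]
C2: Y=0.000+1.334j on G[0,3]
L5: Y=0.000-0.005720j on G[5,4]
R9: Y=0.001961+0.000j on G[6,0]
C3: Y=0.000+0.03610j on G[1,4]
V1: row V1−V2=5.25, i_V1 at 1,2
solve → V1=2.309-1.494j, V2=-2.941-1.494j, V3=0.007673+0.01385j, V4=1.282+2.869j, V5=0.4661-0.007118j, V6=-2.094-1.428j, V7=-2.932-1.551j
aux → i_V1=-0.1665-0.03089j

-0.06807-0.08663j A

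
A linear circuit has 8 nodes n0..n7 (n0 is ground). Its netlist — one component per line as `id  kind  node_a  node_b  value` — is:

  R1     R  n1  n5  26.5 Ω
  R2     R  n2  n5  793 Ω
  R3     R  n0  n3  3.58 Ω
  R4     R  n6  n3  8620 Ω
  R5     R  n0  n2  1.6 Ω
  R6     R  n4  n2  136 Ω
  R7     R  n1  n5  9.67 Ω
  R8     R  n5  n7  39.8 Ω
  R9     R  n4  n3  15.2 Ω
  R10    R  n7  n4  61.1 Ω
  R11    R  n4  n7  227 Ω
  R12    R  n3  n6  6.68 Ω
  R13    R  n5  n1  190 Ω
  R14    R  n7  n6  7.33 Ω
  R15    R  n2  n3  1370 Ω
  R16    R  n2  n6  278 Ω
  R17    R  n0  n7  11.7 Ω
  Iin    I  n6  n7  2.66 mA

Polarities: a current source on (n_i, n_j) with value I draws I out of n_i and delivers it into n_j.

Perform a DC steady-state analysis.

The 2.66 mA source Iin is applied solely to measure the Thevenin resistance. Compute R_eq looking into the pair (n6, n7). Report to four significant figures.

Element admittances at DC:
  Y(R1) = 0.03774 S between n1,n5
  Y(R2) = 0.001261 S between n2,n5
  Y(R3) = 0.2793 S between n0,n3
  Y(R4) = 0.0001160 S between n6,n3
  Y(R5) = 0.6250 S between n0,n2
  Y(R6) = 0.007353 S between n4,n2
  Y(R7) = 0.1034 S between n1,n5
  Y(R8) = 0.02513 S between n5,n7
  Y(R9) = 0.06579 S between n4,n3
  Y(R10) = 0.01637 S between n7,n4
  Y(R11) = 0.004405 S between n4,n7
  Y(R12) = 0.1497 S between n3,n6
  Y(R13) = 0.005263 S between n5,n1
  Y(R14) = 0.1364 S between n7,n6
  Y(R15) = 0.0007299 S between n2,n3
  Y(R16) = 0.003597 S between n2,n6
  Y(R17) = 0.08547 S between n0,n7
  Iin: injects 0.00266 A into n7 (from n6)
Assemble and solve the 7×7 MNA system:
  V(n1)=0.006690  V(n2)=-2.733e-05  V(n3)=-0.002089  V(n4)=8.870e-05  V(n5)=0.006690  V(n6)=-0.006950  V(n7)=0.007027

R_eq = 5.255 Ω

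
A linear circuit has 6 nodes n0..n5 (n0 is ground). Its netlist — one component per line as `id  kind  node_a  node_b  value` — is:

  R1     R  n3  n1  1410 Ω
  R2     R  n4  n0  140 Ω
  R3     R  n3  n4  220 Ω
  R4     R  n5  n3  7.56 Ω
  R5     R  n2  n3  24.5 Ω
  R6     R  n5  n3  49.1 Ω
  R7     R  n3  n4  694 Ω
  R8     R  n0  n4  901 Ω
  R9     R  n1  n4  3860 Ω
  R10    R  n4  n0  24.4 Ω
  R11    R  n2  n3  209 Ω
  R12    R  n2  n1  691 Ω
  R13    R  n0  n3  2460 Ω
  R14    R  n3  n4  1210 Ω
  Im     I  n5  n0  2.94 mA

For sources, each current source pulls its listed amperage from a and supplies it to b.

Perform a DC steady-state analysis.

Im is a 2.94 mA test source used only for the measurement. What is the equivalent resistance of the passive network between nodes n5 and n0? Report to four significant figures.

MNA unknowns: 5 node voltages V₁..V_5
R1: Y=0.0007092 on G[3,1]
R2: Y=0.007143 on G[4,0]
R3: Y=0.004545 on G[3,4]
R4: Y=0.1323 on G[5,3]
R5: Y=0.04082 on G[2,3]
R6: Y=0.02037 on G[5,3]
R7: Y=0.001441 on G[3,4]
R8: Y=0.001110 on G[0,4]
R9: Y=0.0002591 on G[1,4]
R10: Y=0.04098 on G[4,0]
R11: Y=0.004785 on G[2,3]
R12: Y=0.001447 on G[2,1]
R13: Y=0.0004065 on G[0,3]
R14: Y=0.0008264 on G[3,4]
Im: z[5]−=0.00294, z[0]+=0.00294
solve → V1=-0.4048, V2=-0.4463, V3=-0.4476, V4=-0.05602, V5=-0.4668

R_eq = 158.8 Ω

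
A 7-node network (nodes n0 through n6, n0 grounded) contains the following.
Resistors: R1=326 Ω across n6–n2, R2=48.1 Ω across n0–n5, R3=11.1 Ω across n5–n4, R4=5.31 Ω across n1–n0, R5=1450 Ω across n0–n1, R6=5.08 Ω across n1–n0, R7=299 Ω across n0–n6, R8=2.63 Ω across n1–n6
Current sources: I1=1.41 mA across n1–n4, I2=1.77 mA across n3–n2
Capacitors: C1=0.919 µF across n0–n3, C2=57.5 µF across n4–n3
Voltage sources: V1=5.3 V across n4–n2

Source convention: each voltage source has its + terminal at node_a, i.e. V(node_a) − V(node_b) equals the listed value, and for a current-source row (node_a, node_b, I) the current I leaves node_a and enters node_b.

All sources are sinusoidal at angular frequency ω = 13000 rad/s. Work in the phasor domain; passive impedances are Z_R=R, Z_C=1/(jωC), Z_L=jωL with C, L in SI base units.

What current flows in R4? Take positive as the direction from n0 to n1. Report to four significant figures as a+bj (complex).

Element admittances at ω=13000 rad/s:
  Y(R1) = 0.003067+0.000j S between n6,n2
  Y(R2) = 0.02079+0.000j S between n0,n5
  Y(R3) = 0.09009+0.000j S between n5,n4
  Y(R4) = 0.1883+0.000j S between n1,n0
  I1: injects 0.00141 A into n4 (from n1)
  Y(C1) = 0.000+0.01195j S between n0,n3
  I2: injects 0.00177 A into n2 (from n3)
  Y(R5) = 0.0006897+0.000j S between n0,n1
  Y(R6) = 0.1969+0.000j S between n1,n0
  Y(C2) = 0.000+0.7475j S between n4,n3
  Y(R7) = 0.003344+0.000j S between n0,n6
  Y(R8) = 0.3802+0.000j S between n1,n6
  V1: constraint V(n4)−V(n2) = 5.3
Assemble and solve the 7×7 MNA system:
  V(n1)=-0.03937-0.002949j  V(n2)=-4.651-0.3833j  V(n3)=0.6389-0.3750j  V(n4)=0.6491-0.3833j  V(n5)=0.5274-0.3115j  V(n6)=-0.07562-0.005941j
  i(V1)=-0.01580-0.001158j

0.007414+0.0005553j A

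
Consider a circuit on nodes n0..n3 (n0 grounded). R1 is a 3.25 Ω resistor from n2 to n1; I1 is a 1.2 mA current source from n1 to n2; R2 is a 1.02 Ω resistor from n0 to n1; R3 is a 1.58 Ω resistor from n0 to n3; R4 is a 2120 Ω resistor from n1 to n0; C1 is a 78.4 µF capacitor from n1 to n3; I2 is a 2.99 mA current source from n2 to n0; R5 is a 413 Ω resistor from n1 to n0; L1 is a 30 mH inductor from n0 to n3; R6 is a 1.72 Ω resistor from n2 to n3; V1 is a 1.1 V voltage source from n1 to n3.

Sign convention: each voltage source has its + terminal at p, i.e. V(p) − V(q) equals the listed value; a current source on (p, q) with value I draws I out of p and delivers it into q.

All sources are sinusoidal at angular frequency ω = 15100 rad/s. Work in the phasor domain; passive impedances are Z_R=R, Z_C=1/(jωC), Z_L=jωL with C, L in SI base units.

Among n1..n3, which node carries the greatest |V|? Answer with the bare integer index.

Element admittances at ω=15100 rad/s:
  Y(R1) = 0.3077+0.000j S between n2,n1
  I1: injects 0.0012 A into n2 (from n1)
  Y(R2) = 0.9804+0.000j S between n0,n1
  Y(R3) = 0.6329+0.000j S between n0,n3
  Y(R4) = 0.0004717+0.000j S between n1,n0
  Y(C1) = 0.000+1.184j S between n1,n3
  I2: injects 0.00299 A into n0 (from n2)
  Y(R5) = 0.002421+0.000j S between n1,n0
  Y(L1) = 0.000-0.002208j S between n0,n3
  Y(R6) = 0.5814+0.000j S between n2,n3
  V1: constraint V(n1)−V(n3) = 1.1
Assemble and solve the 4×4 MNA system:
  V(n1)=0.4289-0.0009166j  V(n2)=-0.2924-0.0009166j  V(n3)=-0.6711-0.0009166j
  i(V1)=-0.6449-1.301j

3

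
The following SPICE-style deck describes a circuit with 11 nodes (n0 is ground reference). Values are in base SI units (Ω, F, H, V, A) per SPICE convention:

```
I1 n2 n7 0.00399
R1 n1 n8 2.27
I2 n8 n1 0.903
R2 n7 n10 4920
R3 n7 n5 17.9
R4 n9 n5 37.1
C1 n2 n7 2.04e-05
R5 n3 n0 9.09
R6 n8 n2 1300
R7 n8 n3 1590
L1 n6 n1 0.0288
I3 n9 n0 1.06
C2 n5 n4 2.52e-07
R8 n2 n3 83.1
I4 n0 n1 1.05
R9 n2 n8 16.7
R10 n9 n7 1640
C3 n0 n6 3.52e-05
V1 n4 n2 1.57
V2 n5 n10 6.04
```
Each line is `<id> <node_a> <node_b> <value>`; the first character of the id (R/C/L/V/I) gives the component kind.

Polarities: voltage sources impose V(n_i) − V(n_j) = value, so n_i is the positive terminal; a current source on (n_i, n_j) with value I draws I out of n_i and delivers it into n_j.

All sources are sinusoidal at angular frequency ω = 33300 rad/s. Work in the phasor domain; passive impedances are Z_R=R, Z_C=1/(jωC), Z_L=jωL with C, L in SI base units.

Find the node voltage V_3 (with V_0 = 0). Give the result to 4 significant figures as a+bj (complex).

-0.1113+0.1861j V

MNA unknowns: 10 node voltages V₁..V_10 plus 2 source currents (V1, V2)
I1: z[2]−=0.00399, z[7]+=0.00399
R1: Y=0.4405+0.000j on G[1,8]
I2: z[8]−=0.903, z[1]+=0.903
R2: Y=0.0002033+0.000j on G[7,10]
R3: Y=0.05587+0.000j on G[7,5]
R4: Y=0.02695+0.000j on G[9,5]
C1: Y=0.000+0.6793j on G[2,7]
R5: Y=0.1100+0.000j on G[3,0]
R6: Y=0.0007692+0.000j on G[8,2]
R7: Y=0.0006289+0.000j on G[8,3]
L1: Y=0.000-0.001043j on G[6,1]
I3: z[9]−=1.06, z[0]+=1.06
C2: Y=0.000+0.008392j on G[5,4]
R8: Y=0.01203+0.000j on G[2,3]
I4: z[0]−=1.05, z[1]+=1.05
R9: Y=0.05988+0.000j on G[2,8]
R10: Y=0.0006098+0.000j on G[9,7]
C3: Y=0.000+1.172j on G[0,6]
V1: row V4−V2=1.57, i_V1 at 4,2
V2: row V5−V10=6.04, i_V2 at 5,10
solve → V1=19.62+2.151j, V2=-1.929+1.787j, V3=-0.1113+0.1861j, V4=-0.3585+1.787j, V5=-19.33+6.097j, V6=-0.01747-0.001915j, V7=-1.694+3.288j, V8=15.19+2.105j, V9=-57.39+6.035j, V10=-25.37+6.097j
aux → i_V1=-0.03617-0.1592j, i_V2=-0.004811+0.0005709j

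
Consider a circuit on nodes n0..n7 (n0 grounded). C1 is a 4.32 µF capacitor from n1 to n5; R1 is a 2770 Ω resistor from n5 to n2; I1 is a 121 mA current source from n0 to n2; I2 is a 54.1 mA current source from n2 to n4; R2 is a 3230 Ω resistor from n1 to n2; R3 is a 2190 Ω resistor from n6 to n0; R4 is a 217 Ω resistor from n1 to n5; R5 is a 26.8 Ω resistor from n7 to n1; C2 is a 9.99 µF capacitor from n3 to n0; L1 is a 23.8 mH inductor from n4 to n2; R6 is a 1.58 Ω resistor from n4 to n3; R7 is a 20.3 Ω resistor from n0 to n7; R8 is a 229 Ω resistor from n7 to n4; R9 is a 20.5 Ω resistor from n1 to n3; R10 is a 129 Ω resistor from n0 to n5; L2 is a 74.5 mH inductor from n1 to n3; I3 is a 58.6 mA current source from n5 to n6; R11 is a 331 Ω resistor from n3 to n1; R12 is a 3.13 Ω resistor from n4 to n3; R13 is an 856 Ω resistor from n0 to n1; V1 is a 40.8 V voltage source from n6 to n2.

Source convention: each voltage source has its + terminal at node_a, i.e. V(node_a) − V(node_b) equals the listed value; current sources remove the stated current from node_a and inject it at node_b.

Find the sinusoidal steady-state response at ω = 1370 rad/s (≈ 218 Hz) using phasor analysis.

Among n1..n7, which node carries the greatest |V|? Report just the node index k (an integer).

Element admittances at ω=1370 rad/s:
  Y(C1) = 0.000+0.005918j S between n1,n5
  Y(R1) = 0.0003610+0.000j S between n5,n2
  I1: injects 0.121 A into n2 (from n0)
  I2: injects 0.0541 A into n4 (from n2)
  Y(R2) = 0.0003096+0.000j S between n1,n2
  Y(R3) = 0.0004566+0.000j S between n6,n0
  Y(R4) = 0.004608+0.000j S between n1,n5
  Y(R5) = 0.03731+0.000j S between n7,n1
  Y(C2) = 0.000+0.01369j S between n3,n0
  Y(L1) = 0.000-0.03067j S between n4,n2
  Y(R6) = 0.6329+0.000j S between n4,n3
  Y(R7) = 0.04926+0.000j S between n0,n7
  Y(R8) = 0.004367+0.000j S between n7,n4
  Y(R9) = 0.04878+0.000j S between n1,n3
  Y(R10) = 0.007752+0.000j S between n0,n5
  Y(L2) = 0.000-0.009798j S between n1,n3
  I3: injects 0.0586 A into n6 (from n5)
  Y(R11) = 0.003021+0.000j S between n3,n1
  Y(R12) = 0.3195+0.000j S between n4,n3
  Y(R13) = 0.001168+0.000j S between n0,n1
  V1: constraint V(n6)−V(n2) = 40.8
Assemble and solve the 8×8 MNA system:
  V(n1)=2.575-2.846j  V(n2)=4.658-0.1682j  V(n3)=4.499-3.496j  V(n4)=4.647-3.487j  V(n5)=-1.761+0.9811j  V(n6)=45.46-0.1682j  V(n7)=1.280-1.335j
  i(V1)=0.03784+7.679e-05j

6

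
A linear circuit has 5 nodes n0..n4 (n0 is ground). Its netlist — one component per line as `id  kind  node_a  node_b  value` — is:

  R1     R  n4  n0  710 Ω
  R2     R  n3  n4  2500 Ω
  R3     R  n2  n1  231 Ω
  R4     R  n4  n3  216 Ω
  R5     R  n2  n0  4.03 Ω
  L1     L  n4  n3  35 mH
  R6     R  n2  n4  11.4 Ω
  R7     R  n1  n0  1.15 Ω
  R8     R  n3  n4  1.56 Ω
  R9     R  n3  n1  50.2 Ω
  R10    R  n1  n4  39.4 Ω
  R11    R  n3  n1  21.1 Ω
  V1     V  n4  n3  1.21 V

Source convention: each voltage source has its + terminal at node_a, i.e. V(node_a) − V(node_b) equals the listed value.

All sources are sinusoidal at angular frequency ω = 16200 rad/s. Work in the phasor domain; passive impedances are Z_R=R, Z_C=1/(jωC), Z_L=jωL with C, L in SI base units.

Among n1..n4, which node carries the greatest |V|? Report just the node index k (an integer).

3

Element admittances at ω=16200 rad/s:
  Y(R1) = 0.001408+0.000j S between n4,n0
  Y(R2) = 0.0004000+0.000j S between n3,n4
  Y(R3) = 0.004329+0.000j S between n2,n1
  Y(R4) = 0.004630+0.000j S between n4,n3
  Y(R5) = 0.2481+0.000j S between n2,n0
  Y(L1) = 0.000-0.001764j S between n4,n3
  Y(R6) = 0.08772+0.000j S between n2,n4
  Y(R7) = 0.8696+0.000j S between n1,n0
  Y(R8) = 0.6410+0.000j S between n3,n4
  Y(R9) = 0.01992+0.000j S between n3,n1
  Y(R10) = 0.02538+0.000j S between n1,n4
  Y(R11) = 0.04739+0.000j S between n3,n1
  V1: constraint V(n4)−V(n3) = 1.21
Assemble and solve the 5×5 MNA system:
  V(n1)=-0.03671+0.000j  V(n2)=0.1259+0.000j  V(n3)=-0.7200+0.000j  V(n4)=0.4900+0.000j
  i(V1)=-0.8277+0.002134j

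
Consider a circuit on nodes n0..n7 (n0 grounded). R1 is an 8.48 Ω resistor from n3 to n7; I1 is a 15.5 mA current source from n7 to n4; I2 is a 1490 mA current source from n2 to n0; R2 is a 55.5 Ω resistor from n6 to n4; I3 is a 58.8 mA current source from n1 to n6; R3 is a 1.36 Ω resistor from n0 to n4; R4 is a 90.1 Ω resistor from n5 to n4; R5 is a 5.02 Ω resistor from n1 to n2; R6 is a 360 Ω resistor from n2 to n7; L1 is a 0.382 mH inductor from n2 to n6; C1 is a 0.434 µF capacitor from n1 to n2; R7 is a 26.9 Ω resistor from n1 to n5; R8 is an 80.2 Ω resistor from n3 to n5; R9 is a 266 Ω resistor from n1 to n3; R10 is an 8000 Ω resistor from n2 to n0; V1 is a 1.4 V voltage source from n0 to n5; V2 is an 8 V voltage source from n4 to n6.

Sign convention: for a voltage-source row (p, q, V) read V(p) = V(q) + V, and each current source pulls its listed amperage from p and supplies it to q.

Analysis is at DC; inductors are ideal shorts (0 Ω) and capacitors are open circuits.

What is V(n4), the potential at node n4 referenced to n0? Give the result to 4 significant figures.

-1.605 V

Apply KCL at each of the 7 non-ground nodes and solve the resulting linear system.
Node n1: branches {I3, R5, C1, R7, R9} → V_1 = -8.504
Node n2: branches {I2, R5, R6, L1, C1, R10} → V_2 = -9.605
Node n3: branches {R1, R8, R9} → V_3 = -4.785
Node n4: branches {I1, R2, R3, R4, V2} → V_4 = -1.605
Node n5: branches {R4, R7, R8, V1} → V_5 = -1.400
Node n6: branches {R2, I3, L1, V2} → V_6 = -9.605
Node n7: branches {R1, I1, R6} → V_7 = -5.024
Source currents: i(L1)=-1.257, i(V1)=0.3086, i(V2)=1.054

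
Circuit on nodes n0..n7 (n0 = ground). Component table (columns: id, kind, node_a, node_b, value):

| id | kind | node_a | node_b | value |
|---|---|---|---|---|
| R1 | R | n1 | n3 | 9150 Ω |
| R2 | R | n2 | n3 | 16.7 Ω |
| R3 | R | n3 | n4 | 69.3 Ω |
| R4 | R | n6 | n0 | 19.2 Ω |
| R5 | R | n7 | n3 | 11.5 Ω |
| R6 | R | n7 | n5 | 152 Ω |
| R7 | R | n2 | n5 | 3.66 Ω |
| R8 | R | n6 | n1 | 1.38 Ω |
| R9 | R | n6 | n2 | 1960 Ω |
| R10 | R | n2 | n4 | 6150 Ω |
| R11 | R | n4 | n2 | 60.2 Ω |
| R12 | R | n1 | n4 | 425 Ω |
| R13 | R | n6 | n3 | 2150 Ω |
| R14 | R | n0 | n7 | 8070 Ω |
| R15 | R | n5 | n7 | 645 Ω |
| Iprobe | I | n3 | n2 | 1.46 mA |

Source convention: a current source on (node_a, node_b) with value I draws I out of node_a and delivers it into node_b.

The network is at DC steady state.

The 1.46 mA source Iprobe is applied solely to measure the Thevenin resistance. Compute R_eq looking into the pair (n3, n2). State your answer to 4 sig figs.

MNA unknowns: 7 node voltages V₁..V_7
R1: Y=0.0001093 on G[1,3]
R2: Y=0.05988 on G[2,3]
R3: Y=0.01443 on G[3,4]
R4: Y=0.05208 on G[6,0]
R5: Y=0.08696 on G[7,3]
R6: Y=0.006579 on G[7,5]
R7: Y=0.2732 on G[2,5]
R8: Y=0.7246 on G[6,1]
R9: Y=0.0005102 on G[6,2]
R10: Y=0.0001626 on G[2,4]
R11: Y=0.01661 on G[4,2]
R12: Y=0.002353 on G[1,4]
R13: Y=0.0004651 on G[6,3]
R14: Y=0.0001239 on G[0,7]
R15: Y=0.001550 on G[5,7]
Iprobe: z[3]−=0.00146, z[2]+=0.00146
solve → V1=1.993e-05, V2=0.009739, V3=-0.009684, V4=0.0007054, V5=0.009225, V6=1.917e-05, V7=-0.008057

R_eq = 13.30 Ω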